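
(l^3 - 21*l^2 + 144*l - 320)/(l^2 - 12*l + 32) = (l^2 - 13*l + 40)/(l - 4)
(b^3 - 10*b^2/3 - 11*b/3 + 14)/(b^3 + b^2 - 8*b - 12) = (b - 7/3)/(b + 2)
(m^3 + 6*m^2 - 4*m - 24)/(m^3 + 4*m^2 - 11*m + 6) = (m^2 - 4)/(m^2 - 2*m + 1)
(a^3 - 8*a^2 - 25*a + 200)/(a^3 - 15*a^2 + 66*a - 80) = (a + 5)/(a - 2)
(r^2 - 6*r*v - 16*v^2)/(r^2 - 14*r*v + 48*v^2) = (r + 2*v)/(r - 6*v)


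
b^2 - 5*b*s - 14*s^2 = (b - 7*s)*(b + 2*s)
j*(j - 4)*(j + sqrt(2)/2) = j^3 - 4*j^2 + sqrt(2)*j^2/2 - 2*sqrt(2)*j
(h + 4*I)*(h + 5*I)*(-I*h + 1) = -I*h^3 + 10*h^2 + 29*I*h - 20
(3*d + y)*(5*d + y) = 15*d^2 + 8*d*y + y^2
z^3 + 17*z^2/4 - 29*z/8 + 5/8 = (z - 1/2)*(z - 1/4)*(z + 5)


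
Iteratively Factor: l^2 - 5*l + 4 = (l - 4)*(l - 1)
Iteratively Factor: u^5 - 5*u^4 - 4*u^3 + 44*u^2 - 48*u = (u + 3)*(u^4 - 8*u^3 + 20*u^2 - 16*u) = (u - 2)*(u + 3)*(u^3 - 6*u^2 + 8*u) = (u - 2)^2*(u + 3)*(u^2 - 4*u) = (u - 4)*(u - 2)^2*(u + 3)*(u)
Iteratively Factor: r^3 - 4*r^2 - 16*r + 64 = (r - 4)*(r^2 - 16) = (r - 4)^2*(r + 4)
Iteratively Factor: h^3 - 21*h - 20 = (h + 1)*(h^2 - h - 20) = (h + 1)*(h + 4)*(h - 5)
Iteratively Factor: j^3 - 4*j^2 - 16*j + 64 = (j - 4)*(j^2 - 16) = (j - 4)^2*(j + 4)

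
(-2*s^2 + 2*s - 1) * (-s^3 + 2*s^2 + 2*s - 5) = 2*s^5 - 6*s^4 + s^3 + 12*s^2 - 12*s + 5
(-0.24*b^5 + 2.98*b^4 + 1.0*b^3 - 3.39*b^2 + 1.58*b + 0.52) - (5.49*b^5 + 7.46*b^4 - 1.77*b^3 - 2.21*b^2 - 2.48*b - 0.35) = -5.73*b^5 - 4.48*b^4 + 2.77*b^3 - 1.18*b^2 + 4.06*b + 0.87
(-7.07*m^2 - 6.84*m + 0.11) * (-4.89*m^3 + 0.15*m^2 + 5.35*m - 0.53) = 34.5723*m^5 + 32.3871*m^4 - 39.3884*m^3 - 32.8304*m^2 + 4.2137*m - 0.0583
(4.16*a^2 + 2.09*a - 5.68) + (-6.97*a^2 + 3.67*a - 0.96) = -2.81*a^2 + 5.76*a - 6.64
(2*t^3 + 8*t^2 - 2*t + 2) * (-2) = -4*t^3 - 16*t^2 + 4*t - 4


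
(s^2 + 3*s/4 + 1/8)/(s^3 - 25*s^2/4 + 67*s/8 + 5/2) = (2*s + 1)/(2*s^2 - 13*s + 20)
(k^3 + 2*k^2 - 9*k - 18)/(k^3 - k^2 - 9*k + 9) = (k + 2)/(k - 1)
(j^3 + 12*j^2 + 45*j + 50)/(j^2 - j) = (j^3 + 12*j^2 + 45*j + 50)/(j*(j - 1))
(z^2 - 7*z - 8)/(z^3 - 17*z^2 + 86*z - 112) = (z + 1)/(z^2 - 9*z + 14)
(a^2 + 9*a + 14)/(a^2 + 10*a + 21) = (a + 2)/(a + 3)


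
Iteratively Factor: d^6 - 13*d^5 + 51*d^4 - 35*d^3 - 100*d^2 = (d - 5)*(d^5 - 8*d^4 + 11*d^3 + 20*d^2) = d*(d - 5)*(d^4 - 8*d^3 + 11*d^2 + 20*d) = d^2*(d - 5)*(d^3 - 8*d^2 + 11*d + 20) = d^2*(d - 5)*(d + 1)*(d^2 - 9*d + 20) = d^2*(d - 5)^2*(d + 1)*(d - 4)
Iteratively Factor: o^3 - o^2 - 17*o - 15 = (o + 1)*(o^2 - 2*o - 15) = (o - 5)*(o + 1)*(o + 3)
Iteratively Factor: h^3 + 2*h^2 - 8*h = (h + 4)*(h^2 - 2*h) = h*(h + 4)*(h - 2)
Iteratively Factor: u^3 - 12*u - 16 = (u - 4)*(u^2 + 4*u + 4) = (u - 4)*(u + 2)*(u + 2)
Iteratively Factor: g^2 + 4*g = (g)*(g + 4)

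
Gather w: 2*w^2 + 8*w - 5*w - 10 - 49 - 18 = 2*w^2 + 3*w - 77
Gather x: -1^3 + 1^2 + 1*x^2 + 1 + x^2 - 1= 2*x^2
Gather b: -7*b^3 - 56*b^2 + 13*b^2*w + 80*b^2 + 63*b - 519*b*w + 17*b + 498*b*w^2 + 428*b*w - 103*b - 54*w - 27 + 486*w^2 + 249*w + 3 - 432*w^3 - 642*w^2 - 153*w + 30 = -7*b^3 + b^2*(13*w + 24) + b*(498*w^2 - 91*w - 23) - 432*w^3 - 156*w^2 + 42*w + 6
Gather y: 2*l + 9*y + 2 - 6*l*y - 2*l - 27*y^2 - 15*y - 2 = -27*y^2 + y*(-6*l - 6)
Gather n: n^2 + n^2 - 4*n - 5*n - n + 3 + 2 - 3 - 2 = 2*n^2 - 10*n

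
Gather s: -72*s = -72*s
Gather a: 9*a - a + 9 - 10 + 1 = 8*a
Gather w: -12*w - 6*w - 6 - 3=-18*w - 9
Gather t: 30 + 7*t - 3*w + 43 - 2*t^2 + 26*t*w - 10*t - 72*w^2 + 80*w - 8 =-2*t^2 + t*(26*w - 3) - 72*w^2 + 77*w + 65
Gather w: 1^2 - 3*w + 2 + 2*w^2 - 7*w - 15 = 2*w^2 - 10*w - 12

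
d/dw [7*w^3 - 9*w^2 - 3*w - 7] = 21*w^2 - 18*w - 3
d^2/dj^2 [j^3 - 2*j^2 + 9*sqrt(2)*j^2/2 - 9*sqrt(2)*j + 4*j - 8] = 6*j - 4 + 9*sqrt(2)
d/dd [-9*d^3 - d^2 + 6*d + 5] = -27*d^2 - 2*d + 6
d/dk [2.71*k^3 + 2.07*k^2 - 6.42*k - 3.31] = 8.13*k^2 + 4.14*k - 6.42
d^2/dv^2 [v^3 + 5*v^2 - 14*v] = 6*v + 10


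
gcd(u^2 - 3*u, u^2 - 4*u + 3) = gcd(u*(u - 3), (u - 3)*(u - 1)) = u - 3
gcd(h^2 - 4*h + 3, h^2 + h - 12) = h - 3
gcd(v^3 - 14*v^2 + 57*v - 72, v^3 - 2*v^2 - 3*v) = v - 3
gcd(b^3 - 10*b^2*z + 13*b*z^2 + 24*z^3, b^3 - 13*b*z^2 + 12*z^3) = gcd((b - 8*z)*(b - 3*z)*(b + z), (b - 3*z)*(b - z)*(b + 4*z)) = -b + 3*z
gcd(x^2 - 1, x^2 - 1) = x^2 - 1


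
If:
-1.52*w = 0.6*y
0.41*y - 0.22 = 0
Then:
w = -0.21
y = 0.54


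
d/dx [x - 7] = 1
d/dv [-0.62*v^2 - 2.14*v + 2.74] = -1.24*v - 2.14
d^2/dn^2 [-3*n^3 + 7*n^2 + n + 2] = 14 - 18*n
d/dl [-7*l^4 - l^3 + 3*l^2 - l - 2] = -28*l^3 - 3*l^2 + 6*l - 1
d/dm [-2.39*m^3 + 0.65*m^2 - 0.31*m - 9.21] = -7.17*m^2 + 1.3*m - 0.31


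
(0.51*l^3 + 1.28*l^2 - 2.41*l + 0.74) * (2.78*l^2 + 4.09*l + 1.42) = 1.4178*l^5 + 5.6443*l^4 - 0.7404*l^3 - 5.9821*l^2 - 0.3956*l + 1.0508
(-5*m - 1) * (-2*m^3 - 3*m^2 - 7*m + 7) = 10*m^4 + 17*m^3 + 38*m^2 - 28*m - 7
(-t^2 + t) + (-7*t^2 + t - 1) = -8*t^2 + 2*t - 1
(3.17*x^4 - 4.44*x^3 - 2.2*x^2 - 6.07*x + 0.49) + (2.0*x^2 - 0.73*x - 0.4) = 3.17*x^4 - 4.44*x^3 - 0.2*x^2 - 6.8*x + 0.09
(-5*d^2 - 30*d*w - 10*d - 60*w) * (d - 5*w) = -5*d^3 - 5*d^2*w - 10*d^2 + 150*d*w^2 - 10*d*w + 300*w^2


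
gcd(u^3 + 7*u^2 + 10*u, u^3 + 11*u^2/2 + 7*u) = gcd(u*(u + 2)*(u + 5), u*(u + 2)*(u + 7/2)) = u^2 + 2*u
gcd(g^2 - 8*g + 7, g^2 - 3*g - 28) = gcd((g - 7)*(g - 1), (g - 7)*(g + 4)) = g - 7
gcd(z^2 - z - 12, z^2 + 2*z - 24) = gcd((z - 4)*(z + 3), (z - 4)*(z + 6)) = z - 4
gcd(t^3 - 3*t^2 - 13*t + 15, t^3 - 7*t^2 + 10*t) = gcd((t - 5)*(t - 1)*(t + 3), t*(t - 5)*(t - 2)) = t - 5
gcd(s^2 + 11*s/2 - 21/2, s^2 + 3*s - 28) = s + 7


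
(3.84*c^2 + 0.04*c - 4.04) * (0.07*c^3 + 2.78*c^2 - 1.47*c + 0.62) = 0.2688*c^5 + 10.678*c^4 - 5.8164*c^3 - 8.9092*c^2 + 5.9636*c - 2.5048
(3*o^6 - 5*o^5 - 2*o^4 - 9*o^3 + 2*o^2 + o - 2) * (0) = 0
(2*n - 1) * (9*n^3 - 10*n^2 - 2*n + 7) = 18*n^4 - 29*n^3 + 6*n^2 + 16*n - 7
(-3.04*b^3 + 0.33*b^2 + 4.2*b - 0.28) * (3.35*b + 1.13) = -10.184*b^4 - 2.3297*b^3 + 14.4429*b^2 + 3.808*b - 0.3164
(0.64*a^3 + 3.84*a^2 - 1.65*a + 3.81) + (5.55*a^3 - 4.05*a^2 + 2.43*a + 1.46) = 6.19*a^3 - 0.21*a^2 + 0.78*a + 5.27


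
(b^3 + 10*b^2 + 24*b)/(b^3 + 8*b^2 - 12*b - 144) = b*(b + 4)/(b^2 + 2*b - 24)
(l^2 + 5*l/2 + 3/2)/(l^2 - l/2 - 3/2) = (2*l + 3)/(2*l - 3)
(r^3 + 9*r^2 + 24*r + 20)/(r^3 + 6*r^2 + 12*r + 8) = (r + 5)/(r + 2)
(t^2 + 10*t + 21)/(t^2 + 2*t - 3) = (t + 7)/(t - 1)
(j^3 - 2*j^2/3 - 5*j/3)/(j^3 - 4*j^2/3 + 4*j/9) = 3*(3*j^2 - 2*j - 5)/(9*j^2 - 12*j + 4)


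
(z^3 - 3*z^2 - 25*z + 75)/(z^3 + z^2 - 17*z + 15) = (z - 5)/(z - 1)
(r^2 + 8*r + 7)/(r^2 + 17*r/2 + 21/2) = 2*(r + 1)/(2*r + 3)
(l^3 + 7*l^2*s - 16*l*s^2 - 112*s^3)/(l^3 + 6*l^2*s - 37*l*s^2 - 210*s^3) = (-l^2 + 16*s^2)/(-l^2 + l*s + 30*s^2)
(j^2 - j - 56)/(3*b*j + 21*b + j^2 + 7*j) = (j - 8)/(3*b + j)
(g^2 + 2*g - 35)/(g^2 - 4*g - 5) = (g + 7)/(g + 1)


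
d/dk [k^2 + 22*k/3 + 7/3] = 2*k + 22/3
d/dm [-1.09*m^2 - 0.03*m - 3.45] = -2.18*m - 0.03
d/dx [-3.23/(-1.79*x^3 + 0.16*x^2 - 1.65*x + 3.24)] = (-17.3451*x^2 + 1.0336*x - 5.3295)/(1.79*x^3 - 0.16*x^2 + 1.65*x - 3.24)^2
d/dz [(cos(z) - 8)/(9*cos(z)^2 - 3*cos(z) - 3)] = (-sin(z)^2 - 16*cos(z) + 4)*sin(z)/(-3*cos(z)^2 + cos(z) + 1)^2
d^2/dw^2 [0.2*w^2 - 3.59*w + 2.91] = 0.400000000000000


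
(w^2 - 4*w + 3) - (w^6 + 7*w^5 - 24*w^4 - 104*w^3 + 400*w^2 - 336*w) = -w^6 - 7*w^5 + 24*w^4 + 104*w^3 - 399*w^2 + 332*w + 3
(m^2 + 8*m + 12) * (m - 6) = m^3 + 2*m^2 - 36*m - 72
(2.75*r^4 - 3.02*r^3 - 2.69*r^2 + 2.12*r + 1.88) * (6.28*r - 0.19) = 17.27*r^5 - 19.4881*r^4 - 16.3194*r^3 + 13.8247*r^2 + 11.4036*r - 0.3572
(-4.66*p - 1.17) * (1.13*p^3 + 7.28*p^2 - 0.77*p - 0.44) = -5.2658*p^4 - 35.2469*p^3 - 4.9294*p^2 + 2.9513*p + 0.5148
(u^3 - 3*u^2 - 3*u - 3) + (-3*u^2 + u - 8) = u^3 - 6*u^2 - 2*u - 11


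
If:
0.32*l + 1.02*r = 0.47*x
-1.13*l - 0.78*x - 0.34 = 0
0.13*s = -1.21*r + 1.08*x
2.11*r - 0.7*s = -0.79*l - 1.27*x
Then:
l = 0.23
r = -0.43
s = -2.42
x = -0.77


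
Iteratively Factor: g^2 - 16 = (g + 4)*(g - 4)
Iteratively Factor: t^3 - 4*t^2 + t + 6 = (t + 1)*(t^2 - 5*t + 6) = (t - 3)*(t + 1)*(t - 2)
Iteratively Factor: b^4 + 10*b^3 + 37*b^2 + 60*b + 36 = (b + 3)*(b^3 + 7*b^2 + 16*b + 12) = (b + 3)^2*(b^2 + 4*b + 4) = (b + 2)*(b + 3)^2*(b + 2)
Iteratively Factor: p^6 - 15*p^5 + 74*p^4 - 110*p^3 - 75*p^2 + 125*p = (p - 5)*(p^5 - 10*p^4 + 24*p^3 + 10*p^2 - 25*p) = p*(p - 5)*(p^4 - 10*p^3 + 24*p^2 + 10*p - 25) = p*(p - 5)*(p - 1)*(p^3 - 9*p^2 + 15*p + 25) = p*(p - 5)^2*(p - 1)*(p^2 - 4*p - 5) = p*(p - 5)^2*(p - 1)*(p + 1)*(p - 5)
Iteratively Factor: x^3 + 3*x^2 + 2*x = (x + 2)*(x^2 + x) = x*(x + 2)*(x + 1)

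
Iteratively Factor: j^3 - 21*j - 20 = (j + 4)*(j^2 - 4*j - 5) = (j - 5)*(j + 4)*(j + 1)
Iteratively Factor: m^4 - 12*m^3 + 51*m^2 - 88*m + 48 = (m - 1)*(m^3 - 11*m^2 + 40*m - 48) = (m - 4)*(m - 1)*(m^2 - 7*m + 12) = (m - 4)*(m - 3)*(m - 1)*(m - 4)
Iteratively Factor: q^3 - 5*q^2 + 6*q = (q - 3)*(q^2 - 2*q) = q*(q - 3)*(q - 2)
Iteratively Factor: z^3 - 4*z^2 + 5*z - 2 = (z - 1)*(z^2 - 3*z + 2) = (z - 1)^2*(z - 2)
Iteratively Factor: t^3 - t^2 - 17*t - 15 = (t + 1)*(t^2 - 2*t - 15) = (t - 5)*(t + 1)*(t + 3)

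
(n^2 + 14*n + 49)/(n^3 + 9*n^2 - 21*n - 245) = 1/(n - 5)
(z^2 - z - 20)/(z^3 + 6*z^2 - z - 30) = (z^2 - z - 20)/(z^3 + 6*z^2 - z - 30)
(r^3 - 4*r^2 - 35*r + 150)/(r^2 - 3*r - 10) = (r^2 + r - 30)/(r + 2)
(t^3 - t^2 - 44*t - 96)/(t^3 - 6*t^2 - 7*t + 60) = (t^2 - 4*t - 32)/(t^2 - 9*t + 20)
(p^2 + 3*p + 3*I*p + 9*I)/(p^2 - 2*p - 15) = (p + 3*I)/(p - 5)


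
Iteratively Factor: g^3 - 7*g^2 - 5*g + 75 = (g - 5)*(g^2 - 2*g - 15) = (g - 5)^2*(g + 3)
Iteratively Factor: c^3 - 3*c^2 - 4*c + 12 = (c + 2)*(c^2 - 5*c + 6) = (c - 2)*(c + 2)*(c - 3)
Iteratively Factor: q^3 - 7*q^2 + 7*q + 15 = (q + 1)*(q^2 - 8*q + 15) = (q - 5)*(q + 1)*(q - 3)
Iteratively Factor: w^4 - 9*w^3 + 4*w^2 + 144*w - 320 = (w - 4)*(w^3 - 5*w^2 - 16*w + 80) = (w - 5)*(w - 4)*(w^2 - 16) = (w - 5)*(w - 4)^2*(w + 4)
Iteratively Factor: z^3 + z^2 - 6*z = (z - 2)*(z^2 + 3*z) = z*(z - 2)*(z + 3)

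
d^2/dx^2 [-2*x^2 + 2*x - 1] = -4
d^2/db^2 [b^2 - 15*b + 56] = 2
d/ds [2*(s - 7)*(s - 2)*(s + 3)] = 6*s^2 - 24*s - 26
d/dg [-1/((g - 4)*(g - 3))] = (2*g - 7)/((g - 4)^2*(g - 3)^2)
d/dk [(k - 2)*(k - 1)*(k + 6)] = 3*k^2 + 6*k - 16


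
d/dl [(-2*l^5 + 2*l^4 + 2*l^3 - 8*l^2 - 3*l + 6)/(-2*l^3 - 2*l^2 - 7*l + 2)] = 2*(4*l^7 + 4*l^6 + 24*l^5 - 41*l^4 - 12*l^3 + 49*l^2 - 4*l + 18)/(4*l^6 + 8*l^5 + 32*l^4 + 20*l^3 + 41*l^2 - 28*l + 4)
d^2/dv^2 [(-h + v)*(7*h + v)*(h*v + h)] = 2*h*(6*h + 3*v + 1)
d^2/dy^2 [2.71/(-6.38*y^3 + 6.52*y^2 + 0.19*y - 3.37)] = ((103.7388*y - 35.3384)*(6.38*y^3 - 6.52*y^2 - 0.19*y + 3.37) - 2.71*(-38.28*y^2 + 26.08*y + 0.38)*(-19.14*y^2 + 13.04*y + 0.19))/(6.38*y^3 - 6.52*y^2 - 0.19*y + 3.37)^3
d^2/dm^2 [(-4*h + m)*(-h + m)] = 2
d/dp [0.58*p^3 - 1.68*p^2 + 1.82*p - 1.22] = 1.74*p^2 - 3.36*p + 1.82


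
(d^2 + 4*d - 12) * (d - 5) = d^3 - d^2 - 32*d + 60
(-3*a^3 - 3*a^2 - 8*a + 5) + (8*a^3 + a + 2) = 5*a^3 - 3*a^2 - 7*a + 7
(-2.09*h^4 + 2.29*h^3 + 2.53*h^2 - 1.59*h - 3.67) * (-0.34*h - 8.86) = 0.7106*h^5 + 17.7388*h^4 - 21.1496*h^3 - 21.8752*h^2 + 15.3352*h + 32.5162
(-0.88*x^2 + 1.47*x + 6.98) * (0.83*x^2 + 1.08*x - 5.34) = -0.7304*x^4 + 0.2697*x^3 + 12.0802*x^2 - 0.311399999999998*x - 37.2732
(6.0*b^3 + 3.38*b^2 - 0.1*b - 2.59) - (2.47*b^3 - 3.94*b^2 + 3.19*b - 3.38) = 3.53*b^3 + 7.32*b^2 - 3.29*b + 0.79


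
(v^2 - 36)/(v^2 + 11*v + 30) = (v - 6)/(v + 5)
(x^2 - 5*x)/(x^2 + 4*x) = (x - 5)/(x + 4)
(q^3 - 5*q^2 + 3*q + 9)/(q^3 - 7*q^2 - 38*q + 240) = (q^3 - 5*q^2 + 3*q + 9)/(q^3 - 7*q^2 - 38*q + 240)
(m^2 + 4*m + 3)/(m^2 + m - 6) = (m + 1)/(m - 2)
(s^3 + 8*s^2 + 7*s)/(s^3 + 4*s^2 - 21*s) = (s + 1)/(s - 3)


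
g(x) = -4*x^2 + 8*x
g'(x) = 8 - 8*x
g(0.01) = 0.08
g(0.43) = 2.70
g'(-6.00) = 56.00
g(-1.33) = -17.72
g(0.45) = 2.79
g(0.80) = 3.84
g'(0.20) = 6.40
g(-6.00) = -192.00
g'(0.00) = 8.00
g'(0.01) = 7.92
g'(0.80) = 1.60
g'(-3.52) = 36.16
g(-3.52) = -77.72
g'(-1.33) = 18.64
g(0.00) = 0.00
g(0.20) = 1.44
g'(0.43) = 4.56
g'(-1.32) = 18.56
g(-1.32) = -17.53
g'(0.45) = 4.40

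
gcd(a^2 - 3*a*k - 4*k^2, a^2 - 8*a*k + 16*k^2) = a - 4*k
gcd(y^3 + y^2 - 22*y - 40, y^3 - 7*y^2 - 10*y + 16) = y + 2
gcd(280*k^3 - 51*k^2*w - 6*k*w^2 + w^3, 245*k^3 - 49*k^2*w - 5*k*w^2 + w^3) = -35*k^2 + 2*k*w + w^2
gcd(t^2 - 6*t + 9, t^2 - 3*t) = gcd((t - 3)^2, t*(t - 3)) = t - 3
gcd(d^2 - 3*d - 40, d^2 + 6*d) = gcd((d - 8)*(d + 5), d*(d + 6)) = 1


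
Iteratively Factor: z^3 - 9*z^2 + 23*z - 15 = (z - 3)*(z^2 - 6*z + 5) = (z - 3)*(z - 1)*(z - 5)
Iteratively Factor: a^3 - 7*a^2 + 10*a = (a - 5)*(a^2 - 2*a) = (a - 5)*(a - 2)*(a)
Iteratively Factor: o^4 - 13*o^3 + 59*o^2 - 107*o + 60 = (o - 4)*(o^3 - 9*o^2 + 23*o - 15) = (o - 4)*(o - 3)*(o^2 - 6*o + 5) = (o - 4)*(o - 3)*(o - 1)*(o - 5)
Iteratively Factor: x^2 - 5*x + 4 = (x - 1)*(x - 4)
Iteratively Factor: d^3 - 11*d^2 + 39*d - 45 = (d - 5)*(d^2 - 6*d + 9) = (d - 5)*(d - 3)*(d - 3)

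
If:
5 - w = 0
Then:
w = 5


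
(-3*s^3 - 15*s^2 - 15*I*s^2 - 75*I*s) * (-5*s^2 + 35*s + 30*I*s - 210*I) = 15*s^5 - 30*s^4 - 15*I*s^4 - 75*s^3 + 30*I*s^3 - 900*s^2 + 525*I*s^2 - 15750*s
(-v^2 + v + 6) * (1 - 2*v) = 2*v^3 - 3*v^2 - 11*v + 6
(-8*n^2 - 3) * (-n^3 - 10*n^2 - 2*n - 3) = 8*n^5 + 80*n^4 + 19*n^3 + 54*n^2 + 6*n + 9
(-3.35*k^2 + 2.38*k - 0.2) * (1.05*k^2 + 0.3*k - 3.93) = -3.5175*k^4 + 1.494*k^3 + 13.6695*k^2 - 9.4134*k + 0.786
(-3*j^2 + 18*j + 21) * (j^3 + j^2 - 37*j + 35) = -3*j^5 + 15*j^4 + 150*j^3 - 750*j^2 - 147*j + 735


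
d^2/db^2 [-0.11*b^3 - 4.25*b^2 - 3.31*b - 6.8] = -0.66*b - 8.5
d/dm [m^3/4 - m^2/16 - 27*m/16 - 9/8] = 3*m^2/4 - m/8 - 27/16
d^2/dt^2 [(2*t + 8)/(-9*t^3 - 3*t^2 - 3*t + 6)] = 4*(-(t + 4)*(9*t^2 + 2*t + 1)^2 + (9*t^2 + 2*t + (t + 4)*(9*t + 1) + 1)*(3*t^3 + t^2 + t - 2))/(3*(3*t^3 + t^2 + t - 2)^3)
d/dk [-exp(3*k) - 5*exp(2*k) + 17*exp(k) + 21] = (-3*exp(2*k) - 10*exp(k) + 17)*exp(k)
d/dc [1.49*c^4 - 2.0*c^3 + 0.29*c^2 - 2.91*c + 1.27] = 5.96*c^3 - 6.0*c^2 + 0.58*c - 2.91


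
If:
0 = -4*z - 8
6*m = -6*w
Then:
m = -w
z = -2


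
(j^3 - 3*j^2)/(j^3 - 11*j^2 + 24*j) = j/(j - 8)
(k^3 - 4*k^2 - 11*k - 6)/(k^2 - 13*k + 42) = (k^2 + 2*k + 1)/(k - 7)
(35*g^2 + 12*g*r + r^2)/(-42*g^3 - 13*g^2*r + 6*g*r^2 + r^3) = (5*g + r)/(-6*g^2 - g*r + r^2)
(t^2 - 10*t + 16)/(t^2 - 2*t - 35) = (-t^2 + 10*t - 16)/(-t^2 + 2*t + 35)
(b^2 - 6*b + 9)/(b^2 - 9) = (b - 3)/(b + 3)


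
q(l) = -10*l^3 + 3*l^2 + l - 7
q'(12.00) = -4247.00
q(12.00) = -16843.00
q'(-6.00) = -1115.00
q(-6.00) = 2255.00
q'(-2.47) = -196.85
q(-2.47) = 159.52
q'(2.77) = -212.57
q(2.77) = -193.75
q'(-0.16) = -0.73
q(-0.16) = -7.04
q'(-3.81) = -457.34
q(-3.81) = 585.80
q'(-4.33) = -587.45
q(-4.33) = 856.74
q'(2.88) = -230.55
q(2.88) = -218.12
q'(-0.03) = 0.79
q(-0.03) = -7.03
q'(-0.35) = -4.78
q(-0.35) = -6.55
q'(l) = -30*l^2 + 6*l + 1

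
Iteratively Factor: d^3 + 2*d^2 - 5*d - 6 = (d - 2)*(d^2 + 4*d + 3) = (d - 2)*(d + 3)*(d + 1)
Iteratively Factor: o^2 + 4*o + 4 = (o + 2)*(o + 2)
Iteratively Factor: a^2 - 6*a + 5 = (a - 5)*(a - 1)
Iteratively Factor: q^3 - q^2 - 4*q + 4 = (q + 2)*(q^2 - 3*q + 2) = (q - 2)*(q + 2)*(q - 1)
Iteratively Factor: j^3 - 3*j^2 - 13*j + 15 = (j + 3)*(j^2 - 6*j + 5) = (j - 5)*(j + 3)*(j - 1)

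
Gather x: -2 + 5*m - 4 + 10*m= 15*m - 6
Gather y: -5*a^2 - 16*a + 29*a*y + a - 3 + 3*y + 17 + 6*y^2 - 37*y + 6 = -5*a^2 - 15*a + 6*y^2 + y*(29*a - 34) + 20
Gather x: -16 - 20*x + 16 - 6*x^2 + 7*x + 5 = -6*x^2 - 13*x + 5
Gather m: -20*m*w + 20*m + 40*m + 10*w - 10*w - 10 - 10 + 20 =m*(60 - 20*w)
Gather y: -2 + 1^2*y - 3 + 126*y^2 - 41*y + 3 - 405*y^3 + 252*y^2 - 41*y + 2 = -405*y^3 + 378*y^2 - 81*y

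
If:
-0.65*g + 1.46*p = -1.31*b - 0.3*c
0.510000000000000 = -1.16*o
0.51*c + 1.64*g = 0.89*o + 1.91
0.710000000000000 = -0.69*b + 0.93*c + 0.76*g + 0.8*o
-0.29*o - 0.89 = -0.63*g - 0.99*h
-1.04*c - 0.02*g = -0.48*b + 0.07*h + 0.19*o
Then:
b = -0.87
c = -0.35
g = 1.03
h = 0.11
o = -0.44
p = 1.31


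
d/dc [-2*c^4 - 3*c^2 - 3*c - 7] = -8*c^3 - 6*c - 3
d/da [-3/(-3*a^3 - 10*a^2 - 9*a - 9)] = 3*(-9*a^2 - 20*a - 9)/(3*a^3 + 10*a^2 + 9*a + 9)^2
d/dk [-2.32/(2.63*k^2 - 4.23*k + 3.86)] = (12.2032*k - 9.8136)/(2.63*k^2 - 4.23*k + 3.86)^2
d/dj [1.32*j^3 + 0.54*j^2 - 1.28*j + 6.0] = 3.96*j^2 + 1.08*j - 1.28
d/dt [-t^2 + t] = 1 - 2*t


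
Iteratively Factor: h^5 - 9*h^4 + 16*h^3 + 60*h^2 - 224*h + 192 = (h - 4)*(h^4 - 5*h^3 - 4*h^2 + 44*h - 48) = (h - 4)*(h - 2)*(h^3 - 3*h^2 - 10*h + 24) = (h - 4)^2*(h - 2)*(h^2 + h - 6) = (h - 4)^2*(h - 2)*(h + 3)*(h - 2)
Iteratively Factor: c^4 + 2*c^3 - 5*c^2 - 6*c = (c + 1)*(c^3 + c^2 - 6*c) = (c - 2)*(c + 1)*(c^2 + 3*c) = c*(c - 2)*(c + 1)*(c + 3)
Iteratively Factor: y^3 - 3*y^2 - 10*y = (y - 5)*(y^2 + 2*y) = y*(y - 5)*(y + 2)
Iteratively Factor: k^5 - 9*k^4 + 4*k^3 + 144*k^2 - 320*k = (k - 5)*(k^4 - 4*k^3 - 16*k^2 + 64*k) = k*(k - 5)*(k^3 - 4*k^2 - 16*k + 64) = k*(k - 5)*(k + 4)*(k^2 - 8*k + 16) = k*(k - 5)*(k - 4)*(k + 4)*(k - 4)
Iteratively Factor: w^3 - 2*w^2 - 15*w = (w - 5)*(w^2 + 3*w) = w*(w - 5)*(w + 3)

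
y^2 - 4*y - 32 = (y - 8)*(y + 4)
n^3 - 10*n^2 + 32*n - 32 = (n - 4)^2*(n - 2)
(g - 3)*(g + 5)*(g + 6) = g^3 + 8*g^2 - 3*g - 90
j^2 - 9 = (j - 3)*(j + 3)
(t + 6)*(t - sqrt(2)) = t^2 - sqrt(2)*t + 6*t - 6*sqrt(2)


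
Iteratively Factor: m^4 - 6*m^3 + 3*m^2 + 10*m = (m - 5)*(m^3 - m^2 - 2*m) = (m - 5)*(m - 2)*(m^2 + m) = m*(m - 5)*(m - 2)*(m + 1)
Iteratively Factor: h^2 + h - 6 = (h + 3)*(h - 2)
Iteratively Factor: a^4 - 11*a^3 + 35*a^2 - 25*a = (a - 5)*(a^3 - 6*a^2 + 5*a) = a*(a - 5)*(a^2 - 6*a + 5) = a*(a - 5)^2*(a - 1)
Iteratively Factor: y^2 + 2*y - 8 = (y - 2)*(y + 4)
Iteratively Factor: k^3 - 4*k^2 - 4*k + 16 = (k - 2)*(k^2 - 2*k - 8) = (k - 2)*(k + 2)*(k - 4)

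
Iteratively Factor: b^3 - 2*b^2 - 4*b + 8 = (b + 2)*(b^2 - 4*b + 4) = (b - 2)*(b + 2)*(b - 2)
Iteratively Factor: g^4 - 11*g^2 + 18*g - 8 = (g + 4)*(g^3 - 4*g^2 + 5*g - 2) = (g - 1)*(g + 4)*(g^2 - 3*g + 2) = (g - 1)^2*(g + 4)*(g - 2)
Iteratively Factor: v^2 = (v)*(v)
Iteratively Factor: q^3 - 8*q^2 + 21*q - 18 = (q - 3)*(q^2 - 5*q + 6) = (q - 3)^2*(q - 2)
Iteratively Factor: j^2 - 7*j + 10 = (j - 5)*(j - 2)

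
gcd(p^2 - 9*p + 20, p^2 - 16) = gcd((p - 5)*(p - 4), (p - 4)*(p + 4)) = p - 4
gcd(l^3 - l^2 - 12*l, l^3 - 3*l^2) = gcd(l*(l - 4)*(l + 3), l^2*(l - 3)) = l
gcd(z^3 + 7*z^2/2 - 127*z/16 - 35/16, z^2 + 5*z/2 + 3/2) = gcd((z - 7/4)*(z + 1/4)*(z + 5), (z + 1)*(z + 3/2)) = 1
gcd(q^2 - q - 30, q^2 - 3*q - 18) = q - 6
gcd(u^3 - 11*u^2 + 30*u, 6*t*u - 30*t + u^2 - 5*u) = u - 5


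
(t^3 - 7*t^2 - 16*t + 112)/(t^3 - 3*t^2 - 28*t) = (t - 4)/t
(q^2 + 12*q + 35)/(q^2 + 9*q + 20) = (q + 7)/(q + 4)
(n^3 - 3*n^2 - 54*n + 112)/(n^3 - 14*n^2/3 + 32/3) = 3*(n^2 - n - 56)/(3*n^2 - 8*n - 16)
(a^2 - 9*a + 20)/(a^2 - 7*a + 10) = (a - 4)/(a - 2)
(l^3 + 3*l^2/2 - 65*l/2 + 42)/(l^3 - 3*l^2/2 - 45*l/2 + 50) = (2*l^2 + 11*l - 21)/(2*l^2 + 5*l - 25)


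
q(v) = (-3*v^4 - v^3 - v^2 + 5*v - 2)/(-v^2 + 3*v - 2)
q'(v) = (2*v - 3)*(-3*v^4 - v^3 - v^2 + 5*v - 2)/(-v^2 + 3*v - 2)^2 + (-12*v^3 - 3*v^2 - 2*v + 5)/(-v^2 + 3*v - 2) = 2*(3*v^5 - 13*v^4 + 9*v^3 + 4*v^2 - 2)/(v^4 - 6*v^3 + 13*v^2 - 12*v + 4)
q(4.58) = 153.33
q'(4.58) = 29.82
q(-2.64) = 8.85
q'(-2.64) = -8.10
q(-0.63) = 1.35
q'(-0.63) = -0.55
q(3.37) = 129.88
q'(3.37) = 2.87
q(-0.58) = 1.32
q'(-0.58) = -0.49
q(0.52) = 0.04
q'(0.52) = -1.94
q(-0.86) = 1.51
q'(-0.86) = -0.94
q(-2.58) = 8.37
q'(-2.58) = -7.80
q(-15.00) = 547.07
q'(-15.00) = -80.17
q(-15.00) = 547.07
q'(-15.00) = -80.17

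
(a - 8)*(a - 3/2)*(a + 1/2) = a^3 - 9*a^2 + 29*a/4 + 6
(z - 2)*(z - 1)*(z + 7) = z^3 + 4*z^2 - 19*z + 14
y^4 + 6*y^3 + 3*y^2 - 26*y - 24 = (y - 2)*(y + 1)*(y + 3)*(y + 4)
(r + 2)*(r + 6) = r^2 + 8*r + 12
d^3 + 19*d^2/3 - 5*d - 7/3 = (d - 1)*(d + 1/3)*(d + 7)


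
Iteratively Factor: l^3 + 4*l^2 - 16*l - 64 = (l + 4)*(l^2 - 16) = (l + 4)^2*(l - 4)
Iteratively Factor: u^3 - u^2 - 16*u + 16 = (u + 4)*(u^2 - 5*u + 4) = (u - 4)*(u + 4)*(u - 1)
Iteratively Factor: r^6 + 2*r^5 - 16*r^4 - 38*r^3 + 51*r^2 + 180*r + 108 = (r + 2)*(r^5 - 16*r^3 - 6*r^2 + 63*r + 54) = (r + 2)*(r + 3)*(r^4 - 3*r^3 - 7*r^2 + 15*r + 18) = (r - 3)*(r + 2)*(r + 3)*(r^3 - 7*r - 6) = (r - 3)^2*(r + 2)*(r + 3)*(r^2 + 3*r + 2) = (r - 3)^2*(r + 1)*(r + 2)*(r + 3)*(r + 2)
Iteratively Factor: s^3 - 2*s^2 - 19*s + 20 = (s - 5)*(s^2 + 3*s - 4) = (s - 5)*(s + 4)*(s - 1)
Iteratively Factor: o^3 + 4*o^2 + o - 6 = (o + 2)*(o^2 + 2*o - 3) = (o + 2)*(o + 3)*(o - 1)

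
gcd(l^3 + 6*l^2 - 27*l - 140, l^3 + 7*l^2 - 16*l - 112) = l^2 + 11*l + 28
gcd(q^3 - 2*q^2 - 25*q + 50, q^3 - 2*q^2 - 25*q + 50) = q^3 - 2*q^2 - 25*q + 50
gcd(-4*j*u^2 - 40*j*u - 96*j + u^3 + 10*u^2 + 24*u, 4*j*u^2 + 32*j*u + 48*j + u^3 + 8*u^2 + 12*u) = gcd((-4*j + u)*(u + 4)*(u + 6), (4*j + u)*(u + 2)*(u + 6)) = u + 6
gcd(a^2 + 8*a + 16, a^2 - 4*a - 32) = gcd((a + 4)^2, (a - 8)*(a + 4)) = a + 4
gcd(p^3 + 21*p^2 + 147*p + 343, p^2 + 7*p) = p + 7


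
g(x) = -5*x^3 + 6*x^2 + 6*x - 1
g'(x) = -15*x^2 + 12*x + 6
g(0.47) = 2.63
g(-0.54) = -1.70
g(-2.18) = 66.24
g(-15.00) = 18134.00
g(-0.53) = -1.75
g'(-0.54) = -4.85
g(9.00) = -3106.00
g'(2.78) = -76.57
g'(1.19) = -0.96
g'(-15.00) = -3549.00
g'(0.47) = 8.33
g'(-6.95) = -801.94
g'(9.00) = -1101.00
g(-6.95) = 1925.63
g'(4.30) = -219.75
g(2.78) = -45.37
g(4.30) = -261.80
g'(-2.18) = -91.45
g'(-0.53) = -4.57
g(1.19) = 6.21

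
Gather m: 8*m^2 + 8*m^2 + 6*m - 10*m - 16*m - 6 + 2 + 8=16*m^2 - 20*m + 4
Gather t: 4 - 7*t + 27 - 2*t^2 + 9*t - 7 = -2*t^2 + 2*t + 24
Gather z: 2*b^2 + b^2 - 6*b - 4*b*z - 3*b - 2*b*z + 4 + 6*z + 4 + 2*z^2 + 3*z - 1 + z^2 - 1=3*b^2 - 9*b + 3*z^2 + z*(9 - 6*b) + 6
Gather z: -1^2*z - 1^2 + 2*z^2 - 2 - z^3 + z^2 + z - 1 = -z^3 + 3*z^2 - 4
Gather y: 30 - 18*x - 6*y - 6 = -18*x - 6*y + 24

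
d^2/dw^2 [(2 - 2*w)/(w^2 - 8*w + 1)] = 4*(-4*(w - 4)^2*(w - 1) + 3*(w - 3)*(w^2 - 8*w + 1))/(w^2 - 8*w + 1)^3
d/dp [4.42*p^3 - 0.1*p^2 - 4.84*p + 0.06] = 13.26*p^2 - 0.2*p - 4.84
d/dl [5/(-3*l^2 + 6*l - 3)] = 10*(l - 1)/(3*(l^2 - 2*l + 1)^2)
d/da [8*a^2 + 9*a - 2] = 16*a + 9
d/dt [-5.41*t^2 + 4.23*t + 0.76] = 4.23 - 10.82*t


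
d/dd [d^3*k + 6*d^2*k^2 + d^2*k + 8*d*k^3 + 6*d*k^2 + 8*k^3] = k*(3*d^2 + 12*d*k + 2*d + 8*k^2 + 6*k)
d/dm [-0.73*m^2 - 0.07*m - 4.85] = -1.46*m - 0.07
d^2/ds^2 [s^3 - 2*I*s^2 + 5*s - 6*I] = 6*s - 4*I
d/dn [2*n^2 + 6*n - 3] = 4*n + 6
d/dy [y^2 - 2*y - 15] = 2*y - 2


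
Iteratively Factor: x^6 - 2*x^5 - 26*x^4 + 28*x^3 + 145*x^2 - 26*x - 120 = (x + 2)*(x^5 - 4*x^4 - 18*x^3 + 64*x^2 + 17*x - 60) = (x - 3)*(x + 2)*(x^4 - x^3 - 21*x^2 + x + 20) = (x - 5)*(x - 3)*(x + 2)*(x^3 + 4*x^2 - x - 4) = (x - 5)*(x - 3)*(x + 2)*(x + 4)*(x^2 - 1) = (x - 5)*(x - 3)*(x + 1)*(x + 2)*(x + 4)*(x - 1)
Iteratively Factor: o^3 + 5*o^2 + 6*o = (o + 3)*(o^2 + 2*o) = o*(o + 3)*(o + 2)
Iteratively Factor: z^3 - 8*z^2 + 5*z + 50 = (z - 5)*(z^2 - 3*z - 10) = (z - 5)^2*(z + 2)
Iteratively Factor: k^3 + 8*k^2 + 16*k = (k)*(k^2 + 8*k + 16) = k*(k + 4)*(k + 4)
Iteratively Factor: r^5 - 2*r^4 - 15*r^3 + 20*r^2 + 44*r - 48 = (r + 2)*(r^4 - 4*r^3 - 7*r^2 + 34*r - 24) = (r - 4)*(r + 2)*(r^3 - 7*r + 6) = (r - 4)*(r - 2)*(r + 2)*(r^2 + 2*r - 3) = (r - 4)*(r - 2)*(r - 1)*(r + 2)*(r + 3)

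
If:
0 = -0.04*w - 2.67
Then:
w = -66.75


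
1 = 1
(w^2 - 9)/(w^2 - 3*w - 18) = (w - 3)/(w - 6)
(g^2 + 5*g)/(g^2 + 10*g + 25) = g/(g + 5)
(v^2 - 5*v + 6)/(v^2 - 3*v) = (v - 2)/v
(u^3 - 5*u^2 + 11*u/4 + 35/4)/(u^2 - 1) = (u^2 - 6*u + 35/4)/(u - 1)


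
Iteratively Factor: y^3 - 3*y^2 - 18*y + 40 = (y + 4)*(y^2 - 7*y + 10) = (y - 5)*(y + 4)*(y - 2)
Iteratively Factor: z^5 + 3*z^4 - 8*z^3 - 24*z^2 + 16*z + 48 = (z - 2)*(z^4 + 5*z^3 + 2*z^2 - 20*z - 24) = (z - 2)*(z + 2)*(z^3 + 3*z^2 - 4*z - 12) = (z - 2)*(z + 2)^2*(z^2 + z - 6) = (z - 2)^2*(z + 2)^2*(z + 3)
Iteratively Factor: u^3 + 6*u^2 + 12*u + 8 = (u + 2)*(u^2 + 4*u + 4) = (u + 2)^2*(u + 2)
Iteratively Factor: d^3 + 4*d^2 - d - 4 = (d + 1)*(d^2 + 3*d - 4) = (d + 1)*(d + 4)*(d - 1)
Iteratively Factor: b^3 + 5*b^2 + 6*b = (b + 3)*(b^2 + 2*b) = (b + 2)*(b + 3)*(b)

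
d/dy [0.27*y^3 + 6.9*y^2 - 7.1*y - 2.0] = 0.81*y^2 + 13.8*y - 7.1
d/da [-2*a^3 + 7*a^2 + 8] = 2*a*(7 - 3*a)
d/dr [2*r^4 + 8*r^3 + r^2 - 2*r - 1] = 8*r^3 + 24*r^2 + 2*r - 2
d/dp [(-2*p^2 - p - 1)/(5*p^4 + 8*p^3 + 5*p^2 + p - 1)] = (20*p^5 + 31*p^4 + 36*p^3 + 27*p^2 + 14*p + 2)/(25*p^8 + 80*p^7 + 114*p^6 + 90*p^5 + 31*p^4 - 6*p^3 - 9*p^2 - 2*p + 1)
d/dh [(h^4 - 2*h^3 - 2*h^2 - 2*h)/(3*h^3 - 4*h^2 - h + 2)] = (3*h^5 - 5*h^4 + 6*h^3 + 30*h^2 + 12*h + 4)/(9*h^5 - 15*h^4 - 5*h^3 + 15*h^2 - 4)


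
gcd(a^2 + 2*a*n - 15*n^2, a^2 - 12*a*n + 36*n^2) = 1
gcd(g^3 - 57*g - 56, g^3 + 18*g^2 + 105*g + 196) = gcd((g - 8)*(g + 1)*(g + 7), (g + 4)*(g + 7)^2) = g + 7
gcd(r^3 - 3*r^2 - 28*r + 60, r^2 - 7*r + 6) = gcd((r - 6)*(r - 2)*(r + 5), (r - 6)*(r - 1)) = r - 6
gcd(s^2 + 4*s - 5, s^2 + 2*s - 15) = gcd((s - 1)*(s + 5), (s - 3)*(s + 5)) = s + 5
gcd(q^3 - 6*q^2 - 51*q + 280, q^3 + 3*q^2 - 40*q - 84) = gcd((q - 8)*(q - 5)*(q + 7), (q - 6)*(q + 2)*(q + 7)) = q + 7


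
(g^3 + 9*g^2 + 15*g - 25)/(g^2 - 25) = (g^2 + 4*g - 5)/(g - 5)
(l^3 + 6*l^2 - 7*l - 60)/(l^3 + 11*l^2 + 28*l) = (l^2 + 2*l - 15)/(l*(l + 7))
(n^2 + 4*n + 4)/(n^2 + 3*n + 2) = (n + 2)/(n + 1)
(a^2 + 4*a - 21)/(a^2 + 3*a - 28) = (a - 3)/(a - 4)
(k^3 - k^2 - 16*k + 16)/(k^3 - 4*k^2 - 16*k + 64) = (k - 1)/(k - 4)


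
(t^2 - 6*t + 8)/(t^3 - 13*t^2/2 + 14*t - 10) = 2*(t - 4)/(2*t^2 - 9*t + 10)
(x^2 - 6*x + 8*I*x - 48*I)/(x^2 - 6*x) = (x + 8*I)/x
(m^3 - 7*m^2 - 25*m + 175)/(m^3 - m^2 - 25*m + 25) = (m - 7)/(m - 1)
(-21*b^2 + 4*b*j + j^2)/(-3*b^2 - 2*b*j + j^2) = (7*b + j)/(b + j)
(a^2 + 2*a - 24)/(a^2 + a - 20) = (a + 6)/(a + 5)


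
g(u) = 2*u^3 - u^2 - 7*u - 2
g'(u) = 6*u^2 - 2*u - 7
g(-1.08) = 1.87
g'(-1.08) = 2.16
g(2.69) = 10.86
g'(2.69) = 31.04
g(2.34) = 1.77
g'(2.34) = 21.17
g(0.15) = -3.07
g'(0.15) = -7.16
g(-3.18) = -54.17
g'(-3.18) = 60.03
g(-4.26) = -144.95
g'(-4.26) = 110.41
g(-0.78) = 1.90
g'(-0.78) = -1.79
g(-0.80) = 1.94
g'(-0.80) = -1.56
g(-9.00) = -1478.00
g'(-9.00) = 497.00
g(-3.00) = -44.00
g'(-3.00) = 53.00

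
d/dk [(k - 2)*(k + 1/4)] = 2*k - 7/4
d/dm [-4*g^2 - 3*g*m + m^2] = -3*g + 2*m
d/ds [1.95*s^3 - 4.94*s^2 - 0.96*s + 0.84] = 5.85*s^2 - 9.88*s - 0.96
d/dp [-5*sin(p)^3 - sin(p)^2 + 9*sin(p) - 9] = (-15*sin(p)^2 - 2*sin(p) + 9)*cos(p)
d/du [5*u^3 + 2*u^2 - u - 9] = 15*u^2 + 4*u - 1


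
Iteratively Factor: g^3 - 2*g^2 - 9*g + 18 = (g - 3)*(g^2 + g - 6) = (g - 3)*(g - 2)*(g + 3)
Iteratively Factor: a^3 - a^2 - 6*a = (a + 2)*(a^2 - 3*a) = a*(a + 2)*(a - 3)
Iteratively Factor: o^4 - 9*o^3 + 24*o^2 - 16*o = (o)*(o^3 - 9*o^2 + 24*o - 16) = o*(o - 1)*(o^2 - 8*o + 16) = o*(o - 4)*(o - 1)*(o - 4)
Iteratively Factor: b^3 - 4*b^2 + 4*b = (b - 2)*(b^2 - 2*b) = (b - 2)^2*(b)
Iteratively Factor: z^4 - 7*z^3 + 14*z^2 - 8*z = (z)*(z^3 - 7*z^2 + 14*z - 8) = z*(z - 4)*(z^2 - 3*z + 2) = z*(z - 4)*(z - 1)*(z - 2)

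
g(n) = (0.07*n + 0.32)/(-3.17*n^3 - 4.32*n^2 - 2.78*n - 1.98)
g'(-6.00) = 0.00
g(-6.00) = -0.00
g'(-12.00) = -0.00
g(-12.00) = -0.00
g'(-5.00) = 0.00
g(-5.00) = -0.00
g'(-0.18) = 0.14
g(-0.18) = -0.19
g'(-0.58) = 0.13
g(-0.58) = -0.23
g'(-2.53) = 0.01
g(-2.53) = 0.00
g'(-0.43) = 0.08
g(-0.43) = -0.22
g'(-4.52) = 0.00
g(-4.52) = 0.00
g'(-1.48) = 0.29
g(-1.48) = 0.07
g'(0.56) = 0.12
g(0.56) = -0.07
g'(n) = (0.07*n + 0.32)*(9.51*n^2 + 8.64*n + 2.78)/(-3.17*n^3 - 4.32*n^2 - 2.78*n - 1.98)^2 + 0.07/(-3.17*n^3 - 4.32*n^2 - 2.78*n - 1.98)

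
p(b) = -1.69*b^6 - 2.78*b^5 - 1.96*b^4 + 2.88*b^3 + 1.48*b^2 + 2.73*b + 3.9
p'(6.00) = -98224.95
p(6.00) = -102310.44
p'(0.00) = 2.73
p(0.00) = 3.90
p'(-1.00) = 12.49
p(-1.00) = -1.10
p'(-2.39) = 489.24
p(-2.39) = -195.63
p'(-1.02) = 13.17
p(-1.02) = -1.36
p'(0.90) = -8.43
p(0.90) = 5.83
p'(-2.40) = 500.01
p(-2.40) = -200.57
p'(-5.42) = 36921.42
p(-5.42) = -31957.72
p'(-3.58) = 4142.21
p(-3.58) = -2364.04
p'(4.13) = -16617.95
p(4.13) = -12053.93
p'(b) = -10.14*b^5 - 13.9*b^4 - 7.84*b^3 + 8.64*b^2 + 2.96*b + 2.73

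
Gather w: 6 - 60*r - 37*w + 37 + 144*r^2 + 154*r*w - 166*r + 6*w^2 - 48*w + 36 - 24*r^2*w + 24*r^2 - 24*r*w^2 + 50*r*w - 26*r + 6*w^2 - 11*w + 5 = 168*r^2 - 252*r + w^2*(12 - 24*r) + w*(-24*r^2 + 204*r - 96) + 84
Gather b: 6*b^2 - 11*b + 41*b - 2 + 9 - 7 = 6*b^2 + 30*b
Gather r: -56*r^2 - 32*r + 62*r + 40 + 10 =-56*r^2 + 30*r + 50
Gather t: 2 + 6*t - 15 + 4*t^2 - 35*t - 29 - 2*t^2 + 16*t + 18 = 2*t^2 - 13*t - 24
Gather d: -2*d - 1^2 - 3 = -2*d - 4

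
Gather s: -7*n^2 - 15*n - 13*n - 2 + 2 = -7*n^2 - 28*n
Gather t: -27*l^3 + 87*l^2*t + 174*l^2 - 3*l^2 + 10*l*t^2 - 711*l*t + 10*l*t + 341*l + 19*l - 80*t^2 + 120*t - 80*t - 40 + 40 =-27*l^3 + 171*l^2 + 360*l + t^2*(10*l - 80) + t*(87*l^2 - 701*l + 40)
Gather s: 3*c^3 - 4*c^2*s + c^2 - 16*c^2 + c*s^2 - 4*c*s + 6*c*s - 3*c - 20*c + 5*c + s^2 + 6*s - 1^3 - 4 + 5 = 3*c^3 - 15*c^2 - 18*c + s^2*(c + 1) + s*(-4*c^2 + 2*c + 6)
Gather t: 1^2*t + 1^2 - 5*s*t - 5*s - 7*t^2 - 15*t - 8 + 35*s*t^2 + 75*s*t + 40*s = 35*s + t^2*(35*s - 7) + t*(70*s - 14) - 7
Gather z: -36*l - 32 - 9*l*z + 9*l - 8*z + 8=-27*l + z*(-9*l - 8) - 24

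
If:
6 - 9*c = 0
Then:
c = 2/3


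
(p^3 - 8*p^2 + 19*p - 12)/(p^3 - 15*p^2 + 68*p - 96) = (p - 1)/(p - 8)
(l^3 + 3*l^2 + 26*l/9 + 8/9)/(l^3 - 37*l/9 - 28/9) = (3*l + 2)/(3*l - 7)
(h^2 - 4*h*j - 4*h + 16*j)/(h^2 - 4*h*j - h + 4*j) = (h - 4)/(h - 1)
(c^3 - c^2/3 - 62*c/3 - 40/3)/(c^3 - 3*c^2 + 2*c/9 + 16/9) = 3*(c^2 - c - 20)/(3*c^2 - 11*c + 8)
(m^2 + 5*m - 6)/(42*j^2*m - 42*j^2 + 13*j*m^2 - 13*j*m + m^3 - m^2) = (m + 6)/(42*j^2 + 13*j*m + m^2)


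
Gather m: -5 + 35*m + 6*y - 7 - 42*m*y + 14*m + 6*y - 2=m*(49 - 42*y) + 12*y - 14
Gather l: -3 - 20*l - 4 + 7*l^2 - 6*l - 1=7*l^2 - 26*l - 8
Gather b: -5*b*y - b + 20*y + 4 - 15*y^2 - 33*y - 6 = b*(-5*y - 1) - 15*y^2 - 13*y - 2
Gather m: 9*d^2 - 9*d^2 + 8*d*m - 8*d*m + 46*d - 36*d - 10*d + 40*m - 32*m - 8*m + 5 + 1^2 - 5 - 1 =0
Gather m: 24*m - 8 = 24*m - 8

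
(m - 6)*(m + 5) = m^2 - m - 30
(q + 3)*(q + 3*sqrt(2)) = q^2 + 3*q + 3*sqrt(2)*q + 9*sqrt(2)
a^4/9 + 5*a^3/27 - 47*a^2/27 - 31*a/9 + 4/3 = (a/3 + 1)^2*(a - 4)*(a - 1/3)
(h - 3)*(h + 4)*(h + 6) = h^3 + 7*h^2 - 6*h - 72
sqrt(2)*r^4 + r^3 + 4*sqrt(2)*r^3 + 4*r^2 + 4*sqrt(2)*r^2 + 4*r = r*(r + 2)^2*(sqrt(2)*r + 1)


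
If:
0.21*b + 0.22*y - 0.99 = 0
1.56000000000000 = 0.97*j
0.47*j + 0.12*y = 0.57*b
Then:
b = 1.89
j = 1.61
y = 2.69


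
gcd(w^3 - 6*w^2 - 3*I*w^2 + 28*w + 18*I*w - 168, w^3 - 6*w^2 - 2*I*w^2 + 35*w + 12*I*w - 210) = w^2 + w*(-6 - 7*I) + 42*I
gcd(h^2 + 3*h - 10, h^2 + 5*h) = h + 5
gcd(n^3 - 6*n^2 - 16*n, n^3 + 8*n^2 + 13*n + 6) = 1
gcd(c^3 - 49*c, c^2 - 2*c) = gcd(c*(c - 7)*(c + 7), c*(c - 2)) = c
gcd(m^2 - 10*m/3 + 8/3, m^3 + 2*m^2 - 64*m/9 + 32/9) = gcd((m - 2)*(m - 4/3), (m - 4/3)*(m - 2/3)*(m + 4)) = m - 4/3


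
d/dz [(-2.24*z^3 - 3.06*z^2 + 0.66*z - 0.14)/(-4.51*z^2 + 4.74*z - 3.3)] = (10.1024*z^4 - 21.2352*z^3 + 10.6482*z^2 + 18.9332*z - 1.5144)/(20.3401*z^4 - 42.7548*z^3 + 52.2336*z^2 - 31.284*z + 10.89)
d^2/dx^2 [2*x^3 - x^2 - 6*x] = 12*x - 2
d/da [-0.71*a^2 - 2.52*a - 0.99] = -1.42*a - 2.52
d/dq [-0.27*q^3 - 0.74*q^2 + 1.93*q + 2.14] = -0.81*q^2 - 1.48*q + 1.93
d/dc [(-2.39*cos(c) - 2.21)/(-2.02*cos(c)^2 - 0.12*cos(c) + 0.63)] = (4.8278*cos(c)^2 + 8.9284*cos(c) + 1.7709)*sin(c)/(4.0804*cos(c)^4 + 0.4848*cos(c)^3 - 2.5308*cos(c)^2 - 0.1512*cos(c) + 0.3969)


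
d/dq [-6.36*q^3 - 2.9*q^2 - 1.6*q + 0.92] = -19.08*q^2 - 5.8*q - 1.6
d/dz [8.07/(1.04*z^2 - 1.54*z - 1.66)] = (12.4278 - 16.7856*z)/(-1.04*z^2 + 1.54*z + 1.66)^2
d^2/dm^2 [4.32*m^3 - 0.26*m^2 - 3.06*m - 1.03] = 25.92*m - 0.52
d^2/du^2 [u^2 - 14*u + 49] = 2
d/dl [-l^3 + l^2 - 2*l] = -3*l^2 + 2*l - 2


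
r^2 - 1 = (r - 1)*(r + 1)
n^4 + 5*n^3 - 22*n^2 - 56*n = n*(n - 4)*(n + 2)*(n + 7)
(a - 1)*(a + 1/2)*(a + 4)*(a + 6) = a^4 + 19*a^3/2 + 37*a^2/2 - 17*a - 12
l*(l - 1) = l^2 - l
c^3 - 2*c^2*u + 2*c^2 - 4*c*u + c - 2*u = (c + 1)^2*(c - 2*u)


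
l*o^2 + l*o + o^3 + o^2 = o*(l + o)*(o + 1)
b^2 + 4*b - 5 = (b - 1)*(b + 5)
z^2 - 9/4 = (z - 3/2)*(z + 3/2)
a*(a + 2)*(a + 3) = a^3 + 5*a^2 + 6*a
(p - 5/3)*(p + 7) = p^2 + 16*p/3 - 35/3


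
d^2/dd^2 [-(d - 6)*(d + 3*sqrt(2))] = -2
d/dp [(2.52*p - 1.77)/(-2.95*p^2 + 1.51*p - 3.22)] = (7.434*p^2 - 10.443*p - 5.4417)/(8.7025*p^4 - 8.909*p^3 + 21.2781*p^2 - 9.7244*p + 10.3684)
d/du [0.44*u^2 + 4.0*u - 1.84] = 0.88*u + 4.0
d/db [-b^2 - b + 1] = -2*b - 1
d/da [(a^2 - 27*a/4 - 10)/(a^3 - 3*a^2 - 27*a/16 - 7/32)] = 8*(-32*a^3 + 440*a^2 + 148*a - 1971)/(256*a^5 - 1600*a^4 + 1840*a^3 + 2020*a^2 + 560*a + 49)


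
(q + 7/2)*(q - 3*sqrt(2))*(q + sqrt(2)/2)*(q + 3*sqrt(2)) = q^4 + sqrt(2)*q^3/2 + 7*q^3/2 - 18*q^2 + 7*sqrt(2)*q^2/4 - 63*q - 9*sqrt(2)*q - 63*sqrt(2)/2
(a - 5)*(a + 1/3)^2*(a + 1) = a^4 - 10*a^3/3 - 68*a^2/9 - 34*a/9 - 5/9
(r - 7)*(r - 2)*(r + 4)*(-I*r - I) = -I*r^4 + 4*I*r^3 + 27*I*r^2 - 34*I*r - 56*I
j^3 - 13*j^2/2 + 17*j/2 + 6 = (j - 4)*(j - 3)*(j + 1/2)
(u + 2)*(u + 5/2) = u^2 + 9*u/2 + 5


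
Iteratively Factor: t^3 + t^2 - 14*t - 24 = (t + 2)*(t^2 - t - 12) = (t - 4)*(t + 2)*(t + 3)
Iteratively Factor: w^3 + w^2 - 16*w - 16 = (w - 4)*(w^2 + 5*w + 4) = (w - 4)*(w + 4)*(w + 1)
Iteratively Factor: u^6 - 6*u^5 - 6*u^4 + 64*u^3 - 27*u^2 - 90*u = (u)*(u^5 - 6*u^4 - 6*u^3 + 64*u^2 - 27*u - 90) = u*(u + 3)*(u^4 - 9*u^3 + 21*u^2 + u - 30) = u*(u - 5)*(u + 3)*(u^3 - 4*u^2 + u + 6) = u*(u - 5)*(u + 1)*(u + 3)*(u^2 - 5*u + 6) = u*(u - 5)*(u - 3)*(u + 1)*(u + 3)*(u - 2)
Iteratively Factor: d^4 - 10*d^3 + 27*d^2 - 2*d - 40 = (d - 4)*(d^3 - 6*d^2 + 3*d + 10) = (d - 5)*(d - 4)*(d^2 - d - 2) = (d - 5)*(d - 4)*(d - 2)*(d + 1)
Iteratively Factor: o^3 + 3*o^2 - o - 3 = (o + 3)*(o^2 - 1) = (o + 1)*(o + 3)*(o - 1)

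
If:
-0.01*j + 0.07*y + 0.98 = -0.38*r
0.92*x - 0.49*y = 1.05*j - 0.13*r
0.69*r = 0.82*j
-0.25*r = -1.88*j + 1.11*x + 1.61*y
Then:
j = -2.14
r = -2.55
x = -2.35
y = -0.49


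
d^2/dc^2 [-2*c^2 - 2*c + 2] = -4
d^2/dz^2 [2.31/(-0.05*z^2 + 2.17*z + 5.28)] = (-0.01155*z^2 + 0.50127*z + 2.31*(0.1*z - 2.17)*(0.2*z - 4.34) + 1.21968)/(-0.05*z^2 + 2.17*z + 5.28)^3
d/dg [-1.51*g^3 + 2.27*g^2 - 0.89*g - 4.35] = -4.53*g^2 + 4.54*g - 0.89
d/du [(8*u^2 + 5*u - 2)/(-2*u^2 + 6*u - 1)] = (58*u^2 - 24*u + 7)/(4*u^4 - 24*u^3 + 40*u^2 - 12*u + 1)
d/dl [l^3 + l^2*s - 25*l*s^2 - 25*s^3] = 3*l^2 + 2*l*s - 25*s^2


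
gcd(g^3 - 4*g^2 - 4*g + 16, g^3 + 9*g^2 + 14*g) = g + 2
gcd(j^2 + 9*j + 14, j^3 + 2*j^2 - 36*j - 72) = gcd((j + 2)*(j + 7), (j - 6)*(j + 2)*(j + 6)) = j + 2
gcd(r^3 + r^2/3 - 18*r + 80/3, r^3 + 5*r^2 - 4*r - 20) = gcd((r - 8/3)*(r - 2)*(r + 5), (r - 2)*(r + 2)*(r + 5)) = r^2 + 3*r - 10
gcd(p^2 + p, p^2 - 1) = p + 1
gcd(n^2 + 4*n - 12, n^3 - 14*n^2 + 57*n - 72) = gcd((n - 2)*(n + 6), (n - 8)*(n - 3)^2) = 1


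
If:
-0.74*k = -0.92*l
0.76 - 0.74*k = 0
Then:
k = 1.03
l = 0.83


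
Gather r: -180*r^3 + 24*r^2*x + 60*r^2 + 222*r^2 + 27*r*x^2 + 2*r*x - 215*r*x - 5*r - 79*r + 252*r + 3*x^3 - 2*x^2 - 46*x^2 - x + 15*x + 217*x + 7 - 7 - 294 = -180*r^3 + r^2*(24*x + 282) + r*(27*x^2 - 213*x + 168) + 3*x^3 - 48*x^2 + 231*x - 294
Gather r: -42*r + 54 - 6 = 48 - 42*r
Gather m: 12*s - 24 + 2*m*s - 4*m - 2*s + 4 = m*(2*s - 4) + 10*s - 20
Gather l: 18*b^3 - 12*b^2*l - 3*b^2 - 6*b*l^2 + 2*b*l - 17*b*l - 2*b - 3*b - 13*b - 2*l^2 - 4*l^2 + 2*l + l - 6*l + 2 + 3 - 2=18*b^3 - 3*b^2 - 18*b + l^2*(-6*b - 6) + l*(-12*b^2 - 15*b - 3) + 3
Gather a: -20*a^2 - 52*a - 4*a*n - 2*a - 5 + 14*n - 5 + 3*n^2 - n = -20*a^2 + a*(-4*n - 54) + 3*n^2 + 13*n - 10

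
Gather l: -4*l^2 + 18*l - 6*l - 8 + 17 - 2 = -4*l^2 + 12*l + 7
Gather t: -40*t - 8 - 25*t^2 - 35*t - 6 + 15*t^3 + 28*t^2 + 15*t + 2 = 15*t^3 + 3*t^2 - 60*t - 12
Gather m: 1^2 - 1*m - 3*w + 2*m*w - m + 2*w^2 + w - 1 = m*(2*w - 2) + 2*w^2 - 2*w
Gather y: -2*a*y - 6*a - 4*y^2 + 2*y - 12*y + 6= -6*a - 4*y^2 + y*(-2*a - 10) + 6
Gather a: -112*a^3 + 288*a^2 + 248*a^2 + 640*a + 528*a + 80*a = -112*a^3 + 536*a^2 + 1248*a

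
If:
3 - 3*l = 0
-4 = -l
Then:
No Solution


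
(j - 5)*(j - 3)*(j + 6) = j^3 - 2*j^2 - 33*j + 90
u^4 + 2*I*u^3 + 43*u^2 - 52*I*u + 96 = (u - 4*I)*(u - 3*I)*(u + I)*(u + 8*I)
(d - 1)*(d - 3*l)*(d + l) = d^3 - 2*d^2*l - d^2 - 3*d*l^2 + 2*d*l + 3*l^2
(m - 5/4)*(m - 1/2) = m^2 - 7*m/4 + 5/8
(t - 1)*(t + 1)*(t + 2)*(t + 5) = t^4 + 7*t^3 + 9*t^2 - 7*t - 10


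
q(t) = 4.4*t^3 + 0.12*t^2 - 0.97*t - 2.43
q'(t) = 13.2*t^2 + 0.24*t - 0.97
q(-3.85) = -248.01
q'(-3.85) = 193.76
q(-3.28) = -153.22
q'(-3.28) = 140.25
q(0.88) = -0.19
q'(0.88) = 9.46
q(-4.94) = -525.15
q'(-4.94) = 319.97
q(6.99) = 1499.39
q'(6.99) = 645.66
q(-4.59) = -420.94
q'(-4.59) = 276.03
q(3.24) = 145.34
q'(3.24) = 138.38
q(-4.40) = -370.65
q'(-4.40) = 253.53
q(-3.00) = -117.24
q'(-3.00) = 117.11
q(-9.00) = -3191.58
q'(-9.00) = 1066.07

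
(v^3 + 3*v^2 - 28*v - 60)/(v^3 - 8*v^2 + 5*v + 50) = (v + 6)/(v - 5)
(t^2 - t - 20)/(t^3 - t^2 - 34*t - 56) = (t - 5)/(t^2 - 5*t - 14)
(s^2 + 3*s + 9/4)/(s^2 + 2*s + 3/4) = (2*s + 3)/(2*s + 1)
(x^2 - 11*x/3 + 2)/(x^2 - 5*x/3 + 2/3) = (x - 3)/(x - 1)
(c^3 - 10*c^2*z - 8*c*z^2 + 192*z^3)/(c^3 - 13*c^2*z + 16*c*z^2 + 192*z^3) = (-c^2 + 2*c*z + 24*z^2)/(-c^2 + 5*c*z + 24*z^2)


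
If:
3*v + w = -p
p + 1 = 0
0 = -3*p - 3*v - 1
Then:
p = -1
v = 2/3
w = -1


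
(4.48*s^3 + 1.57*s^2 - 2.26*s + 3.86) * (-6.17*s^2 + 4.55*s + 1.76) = -27.6416*s^5 + 10.6971*s^4 + 28.9725*s^3 - 31.336*s^2 + 13.5854*s + 6.7936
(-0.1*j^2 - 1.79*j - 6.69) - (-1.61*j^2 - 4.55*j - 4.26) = 1.51*j^2 + 2.76*j - 2.43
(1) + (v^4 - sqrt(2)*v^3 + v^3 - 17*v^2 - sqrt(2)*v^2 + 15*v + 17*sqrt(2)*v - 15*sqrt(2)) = v^4 - sqrt(2)*v^3 + v^3 - 17*v^2 - sqrt(2)*v^2 + 15*v + 17*sqrt(2)*v - 15*sqrt(2) + 1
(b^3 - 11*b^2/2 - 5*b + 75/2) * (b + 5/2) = b^4 - 3*b^3 - 75*b^2/4 + 25*b + 375/4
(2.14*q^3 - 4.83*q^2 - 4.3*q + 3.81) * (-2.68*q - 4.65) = -5.7352*q^4 + 2.9934*q^3 + 33.9835*q^2 + 9.7842*q - 17.7165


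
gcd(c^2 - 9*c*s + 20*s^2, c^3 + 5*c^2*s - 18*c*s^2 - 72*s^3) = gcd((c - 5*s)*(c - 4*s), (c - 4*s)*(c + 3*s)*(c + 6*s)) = -c + 4*s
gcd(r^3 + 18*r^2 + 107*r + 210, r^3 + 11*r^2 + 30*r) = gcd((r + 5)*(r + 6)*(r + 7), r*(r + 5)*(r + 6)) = r^2 + 11*r + 30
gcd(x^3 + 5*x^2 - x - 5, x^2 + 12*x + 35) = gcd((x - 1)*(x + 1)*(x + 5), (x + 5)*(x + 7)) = x + 5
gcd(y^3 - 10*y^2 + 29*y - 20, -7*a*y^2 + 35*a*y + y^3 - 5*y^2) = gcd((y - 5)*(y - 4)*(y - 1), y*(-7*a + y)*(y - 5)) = y - 5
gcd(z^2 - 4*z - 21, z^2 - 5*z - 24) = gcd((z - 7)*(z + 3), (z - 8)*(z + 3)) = z + 3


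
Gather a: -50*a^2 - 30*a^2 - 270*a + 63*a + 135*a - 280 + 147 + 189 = -80*a^2 - 72*a + 56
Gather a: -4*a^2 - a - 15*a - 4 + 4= -4*a^2 - 16*a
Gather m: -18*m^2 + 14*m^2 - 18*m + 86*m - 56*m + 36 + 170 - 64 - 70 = -4*m^2 + 12*m + 72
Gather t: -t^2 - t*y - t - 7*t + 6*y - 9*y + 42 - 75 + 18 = -t^2 + t*(-y - 8) - 3*y - 15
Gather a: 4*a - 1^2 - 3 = 4*a - 4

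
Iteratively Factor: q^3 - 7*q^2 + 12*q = (q - 4)*(q^2 - 3*q) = q*(q - 4)*(q - 3)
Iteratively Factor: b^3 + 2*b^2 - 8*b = (b)*(b^2 + 2*b - 8) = b*(b - 2)*(b + 4)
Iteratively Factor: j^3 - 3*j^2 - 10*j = (j - 5)*(j^2 + 2*j) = j*(j - 5)*(j + 2)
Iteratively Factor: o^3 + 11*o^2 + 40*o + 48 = (o + 4)*(o^2 + 7*o + 12) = (o + 4)^2*(o + 3)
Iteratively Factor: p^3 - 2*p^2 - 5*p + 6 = (p + 2)*(p^2 - 4*p + 3) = (p - 1)*(p + 2)*(p - 3)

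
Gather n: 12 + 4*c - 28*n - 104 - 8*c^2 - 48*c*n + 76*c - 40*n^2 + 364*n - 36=-8*c^2 + 80*c - 40*n^2 + n*(336 - 48*c) - 128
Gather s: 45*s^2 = 45*s^2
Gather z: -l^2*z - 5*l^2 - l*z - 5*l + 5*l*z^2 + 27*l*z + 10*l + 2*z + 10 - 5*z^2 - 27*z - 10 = -5*l^2 + 5*l + z^2*(5*l - 5) + z*(-l^2 + 26*l - 25)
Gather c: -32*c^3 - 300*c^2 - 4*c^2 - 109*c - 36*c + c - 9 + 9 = -32*c^3 - 304*c^2 - 144*c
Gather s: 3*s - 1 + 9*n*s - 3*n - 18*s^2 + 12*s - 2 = -3*n - 18*s^2 + s*(9*n + 15) - 3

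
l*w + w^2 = w*(l + w)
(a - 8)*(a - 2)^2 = a^3 - 12*a^2 + 36*a - 32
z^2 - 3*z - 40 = (z - 8)*(z + 5)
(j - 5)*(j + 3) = j^2 - 2*j - 15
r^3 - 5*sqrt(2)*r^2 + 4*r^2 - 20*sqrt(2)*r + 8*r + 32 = (r + 4)*(r - 4*sqrt(2))*(r - sqrt(2))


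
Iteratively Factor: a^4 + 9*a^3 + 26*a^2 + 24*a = (a + 2)*(a^3 + 7*a^2 + 12*a) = a*(a + 2)*(a^2 + 7*a + 12) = a*(a + 2)*(a + 4)*(a + 3)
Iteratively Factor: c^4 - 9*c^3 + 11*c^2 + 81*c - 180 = (c - 4)*(c^3 - 5*c^2 - 9*c + 45) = (c - 5)*(c - 4)*(c^2 - 9) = (c - 5)*(c - 4)*(c + 3)*(c - 3)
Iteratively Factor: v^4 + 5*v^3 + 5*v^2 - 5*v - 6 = (v + 1)*(v^3 + 4*v^2 + v - 6) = (v - 1)*(v + 1)*(v^2 + 5*v + 6) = (v - 1)*(v + 1)*(v + 2)*(v + 3)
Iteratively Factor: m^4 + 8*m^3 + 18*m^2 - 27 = (m + 3)*(m^3 + 5*m^2 + 3*m - 9) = (m + 3)^2*(m^2 + 2*m - 3) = (m - 1)*(m + 3)^2*(m + 3)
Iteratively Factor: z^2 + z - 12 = (z - 3)*(z + 4)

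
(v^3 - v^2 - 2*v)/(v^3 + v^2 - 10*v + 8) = v*(v + 1)/(v^2 + 3*v - 4)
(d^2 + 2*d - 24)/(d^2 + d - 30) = (d - 4)/(d - 5)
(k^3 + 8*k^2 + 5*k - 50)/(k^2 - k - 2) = (k^2 + 10*k + 25)/(k + 1)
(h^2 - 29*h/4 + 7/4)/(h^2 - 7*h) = (h - 1/4)/h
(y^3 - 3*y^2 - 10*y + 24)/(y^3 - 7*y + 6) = (y - 4)/(y - 1)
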